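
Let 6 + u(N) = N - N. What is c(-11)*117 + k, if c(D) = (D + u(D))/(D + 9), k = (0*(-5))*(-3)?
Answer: 1989/2 ≈ 994.50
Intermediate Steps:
k = 0 (k = 0*(-3) = 0)
u(N) = -6 (u(N) = -6 + (N - N) = -6 + 0 = -6)
c(D) = (-6 + D)/(9 + D) (c(D) = (D - 6)/(D + 9) = (-6 + D)/(9 + D))
c(-11)*117 + k = ((-6 - 11)/(9 - 11))*117 + 0 = (-17/(-2))*117 + 0 = -1/2*(-17)*117 + 0 = (17/2)*117 + 0 = 1989/2 + 0 = 1989/2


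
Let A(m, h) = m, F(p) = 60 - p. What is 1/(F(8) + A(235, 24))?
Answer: 1/287 ≈ 0.0034843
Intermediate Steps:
1/(F(8) + A(235, 24)) = 1/((60 - 1*8) + 235) = 1/((60 - 8) + 235) = 1/(52 + 235) = 1/287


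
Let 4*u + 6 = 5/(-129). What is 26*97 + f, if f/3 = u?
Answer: 433005/172 ≈ 2517.5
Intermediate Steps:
u = -779/516 (u = -3/2 + (5/(-129))/4 = -3/2 + (5*(-1/129))/4 = -3/2 + (1/4)*(-5/129) = -3/2 - 5/516 = -779/516 ≈ -1.5097)
f = -779/172 (f = 3*(-779/516) = -779/172 ≈ -4.5291)
26*97 + f = 26*97 - 779/172 = 2522 - 779/172 = 433005/172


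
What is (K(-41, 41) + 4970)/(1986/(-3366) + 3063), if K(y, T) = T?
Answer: 2811171/1718012 ≈ 1.6363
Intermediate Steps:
(K(-41, 41) + 4970)/(1986/(-3366) + 3063) = (41 + 4970)/(1986/(-3366) + 3063) = 5011/(1986*(-1/3366) + 3063) = 5011/(-331/561 + 3063) = 5011/(1718012/561) = 5011*(561/1718012) = 2811171/1718012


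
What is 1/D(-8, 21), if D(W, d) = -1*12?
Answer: -1/12 ≈ -0.083333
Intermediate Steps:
D(W, d) = -12
1/D(-8, 21) = 1/(-12) = -1/12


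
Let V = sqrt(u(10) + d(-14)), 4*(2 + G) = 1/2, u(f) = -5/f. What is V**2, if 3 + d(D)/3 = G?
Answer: -121/8 ≈ -15.125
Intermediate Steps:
G = -15/8 (G = -2 + (1/4)/2 = -2 + (1/4)*(1/2) = -2 + 1/8 = -15/8 ≈ -1.8750)
d(D) = -117/8 (d(D) = -9 + 3*(-15/8) = -9 - 45/8 = -117/8)
V = 11*I*sqrt(2)/4 (V = sqrt(-5/10 - 117/8) = sqrt(-5*1/10 - 117/8) = sqrt(-1/2 - 117/8) = sqrt(-121/8) = 11*I*sqrt(2)/4 ≈ 3.8891*I)
V**2 = (11*I*sqrt(2)/4)**2 = -121/8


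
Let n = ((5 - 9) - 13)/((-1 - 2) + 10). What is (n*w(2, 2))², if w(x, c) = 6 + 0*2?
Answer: 10404/49 ≈ 212.33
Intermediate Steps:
w(x, c) = 6 (w(x, c) = 6 + 0 = 6)
n = -17/7 (n = (-4 - 13)/(-3 + 10) = -17/7 ≈ -2.4286)
(n*w(2, 2))² = (-17/7*6)² = (-102/7)² = 10404/49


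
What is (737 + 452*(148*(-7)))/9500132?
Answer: -467535/9500132 ≈ -0.049214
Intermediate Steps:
(737 + 452*(148*(-7)))/9500132 = (737 + 452*(-1036))*(1/9500132) = (737 - 468272)*(1/9500132) = -467535*1/9500132 = -467535/9500132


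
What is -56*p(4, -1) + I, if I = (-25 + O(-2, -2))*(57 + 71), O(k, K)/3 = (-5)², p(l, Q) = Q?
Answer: 6456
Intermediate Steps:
O(k, K) = 75 (O(k, K) = 3*(-5)² = 3*25 = 75)
I = 6400 (I = (-25 + 75)*(57 + 71) = 50*128 = 6400)
-56*p(4, -1) + I = -56*(-1) + 6400 = 56 + 6400 = 6456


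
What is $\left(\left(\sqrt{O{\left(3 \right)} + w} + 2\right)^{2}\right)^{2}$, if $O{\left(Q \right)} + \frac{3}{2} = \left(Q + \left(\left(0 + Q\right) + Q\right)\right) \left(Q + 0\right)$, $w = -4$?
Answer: $\frac{\left(4 + \sqrt{86}\right)^{4}}{16} \approx 1940.2$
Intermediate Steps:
$O{\left(Q \right)} = - \frac{3}{2} + 3 Q^{2}$ ($O{\left(Q \right)} = - \frac{3}{2} + \left(Q + \left(\left(0 + Q\right) + Q\right)\right) \left(Q + 0\right) = - \frac{3}{2} + \left(Q + \left(Q + Q\right)\right) Q = - \frac{3}{2} + \left(Q + 2 Q\right) Q = - \frac{3}{2} + 3 Q Q = - \frac{3}{2} + 3 Q^{2}$)
$\left(\left(\sqrt{O{\left(3 \right)} + w} + 2\right)^{2}\right)^{2} = \left(\left(\sqrt{\left(- \frac{3}{2} + 3 \cdot 3^{2}\right) - 4} + 2\right)^{2}\right)^{2} = \left(\left(\sqrt{\left(- \frac{3}{2} + 3 \cdot 9\right) - 4} + 2\right)^{2}\right)^{2} = \left(\left(\sqrt{\left(- \frac{3}{2} + 27\right) - 4} + 2\right)^{2}\right)^{2} = \left(\left(\sqrt{\frac{51}{2} - 4} + 2\right)^{2}\right)^{2} = \left(\left(\sqrt{\frac{43}{2}} + 2\right)^{2}\right)^{2} = \left(\left(\frac{\sqrt{86}}{2} + 2\right)^{2}\right)^{2} = \left(\left(2 + \frac{\sqrt{86}}{2}\right)^{2}\right)^{2} = \left(2 + \frac{\sqrt{86}}{2}\right)^{4}$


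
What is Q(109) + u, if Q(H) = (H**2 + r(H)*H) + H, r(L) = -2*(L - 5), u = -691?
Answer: -11373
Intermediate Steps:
r(L) = 10 - 2*L (r(L) = -2*(-5 + L) = 10 - 2*L)
Q(H) = H + H**2 + H*(10 - 2*H) (Q(H) = (H**2 + (10 - 2*H)*H) + H = (H**2 + H*(10 - 2*H)) + H = H + H**2 + H*(10 - 2*H))
Q(109) + u = 109*(11 - 1*109) - 691 = 109*(11 - 109) - 691 = 109*(-98) - 691 = -10682 - 691 = -11373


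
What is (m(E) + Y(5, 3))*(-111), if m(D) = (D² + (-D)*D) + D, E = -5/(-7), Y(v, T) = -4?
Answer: 2553/7 ≈ 364.71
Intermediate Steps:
E = 5/7 (E = -5*(-⅐) = 5/7 ≈ 0.71429)
m(D) = D (m(D) = (D² - D²) + D = 0 + D = D)
(m(E) + Y(5, 3))*(-111) = (5/7 - 4)*(-111) = -23/7*(-111) = 2553/7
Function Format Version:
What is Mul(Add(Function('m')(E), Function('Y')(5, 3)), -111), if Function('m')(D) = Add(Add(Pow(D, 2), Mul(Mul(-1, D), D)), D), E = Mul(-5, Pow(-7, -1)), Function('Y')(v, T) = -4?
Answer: Rational(2553, 7) ≈ 364.71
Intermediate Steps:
E = Rational(5, 7) (E = Mul(-5, Rational(-1, 7)) = Rational(5, 7) ≈ 0.71429)
Function('m')(D) = D (Function('m')(D) = Add(Add(Pow(D, 2), Mul(-1, Pow(D, 2))), D) = Add(0, D) = D)
Mul(Add(Function('m')(E), Function('Y')(5, 3)), -111) = Mul(Add(Rational(5, 7), -4), -111) = Mul(Rational(-23, 7), -111) = Rational(2553, 7)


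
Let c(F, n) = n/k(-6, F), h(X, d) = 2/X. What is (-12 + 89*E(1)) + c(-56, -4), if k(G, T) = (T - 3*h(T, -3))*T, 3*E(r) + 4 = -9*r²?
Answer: -1867051/4695 ≈ -397.67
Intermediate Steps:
E(r) = -4/3 - 3*r² (E(r) = -4/3 + (-9*r²)/3 = -4/3 - 3*r²)
k(G, T) = T*(T - 6/T) (k(G, T) = (T - 6/T)*T = T*(T - 6/T))
c(F, n) = n/(-6 + F²)
(-12 + 89*E(1)) + c(-56, -4) = (-12 + 89*(-4/3 - 3*1²)) - 4/(-6 + (-56)²) = (-12 + 89*(-4/3 - 3*1)) - 4/(-6 + 3136) = (-12 + 89*(-4/3 - 3)) - 4/3130 = (-12 + 89*(-13/3)) - 4*1/3130 = (-12 - 1157/3) - 2/1565 = -1193/3 - 2/1565 = -1867051/4695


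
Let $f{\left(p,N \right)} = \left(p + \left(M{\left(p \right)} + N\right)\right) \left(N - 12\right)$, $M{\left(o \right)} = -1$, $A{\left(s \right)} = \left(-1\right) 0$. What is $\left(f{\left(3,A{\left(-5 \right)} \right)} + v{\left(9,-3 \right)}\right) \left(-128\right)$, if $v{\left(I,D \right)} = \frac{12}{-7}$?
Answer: $\frac{23040}{7} \approx 3291.4$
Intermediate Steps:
$A{\left(s \right)} = 0$
$v{\left(I,D \right)} = - \frac{12}{7}$ ($v{\left(I,D \right)} = 12 \left(- \frac{1}{7}\right) = - \frac{12}{7}$)
$f{\left(p,N \right)} = \left(-12 + N\right) \left(-1 + N + p\right)$ ($f{\left(p,N \right)} = \left(p + \left(-1 + N\right)\right) \left(N - 12\right) = \left(-1 + N + p\right) \left(-12 + N\right) = \left(-12 + N\right) \left(-1 + N + p\right)$)
$\left(f{\left(3,A{\left(-5 \right)} \right)} + v{\left(9,-3 \right)}\right) \left(-128\right) = \left(\left(12 + 0^{2} - 0 - 36 + 0 \cdot 3\right) - \frac{12}{7}\right) \left(-128\right) = \left(\left(12 + 0 + 0 - 36 + 0\right) - \frac{12}{7}\right) \left(-128\right) = \left(-24 - \frac{12}{7}\right) \left(-128\right) = \left(- \frac{180}{7}\right) \left(-128\right) = \frac{23040}{7}$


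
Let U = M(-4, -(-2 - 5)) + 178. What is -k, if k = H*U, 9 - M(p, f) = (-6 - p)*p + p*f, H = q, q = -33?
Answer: 6831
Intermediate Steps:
H = -33
M(p, f) = 9 - f*p - p*(-6 - p) (M(p, f) = 9 - ((-6 - p)*p + p*f) = 9 - (p*(-6 - p) + f*p) = 9 - (f*p + p*(-6 - p)) = 9 + (-f*p - p*(-6 - p)) = 9 - f*p - p*(-6 - p))
U = 207 (U = (9 + (-4)² + 6*(-4) - 1*(-(-2 - 5))*(-4)) + 178 = (9 + 16 - 24 - 1*(-1*(-7))*(-4)) + 178 = (9 + 16 - 24 - 1*7*(-4)) + 178 = (9 + 16 - 24 + 28) + 178 = 29 + 178 = 207)
k = -6831 (k = -33*207 = -6831)
-k = -1*(-6831) = 6831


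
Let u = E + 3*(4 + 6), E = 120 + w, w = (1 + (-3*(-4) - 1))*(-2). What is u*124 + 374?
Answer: 15998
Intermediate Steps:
w = -24 (w = (1 + (12 - 1))*(-2) = (1 + 11)*(-2) = 12*(-2) = -24)
E = 96 (E = 120 - 24 = 96)
u = 126 (u = 96 + 3*(4 + 6) = 96 + 3*10 = 96 + 30 = 126)
u*124 + 374 = 126*124 + 374 = 15624 + 374 = 15998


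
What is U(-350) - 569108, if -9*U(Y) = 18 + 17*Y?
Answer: -5116040/9 ≈ -5.6845e+5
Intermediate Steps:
U(Y) = -2 - 17*Y/9 (U(Y) = -(18 + 17*Y)/9 = -2 - 17*Y/9)
U(-350) - 569108 = (-2 - 17/9*(-350)) - 569108 = (-2 + 5950/9) - 569108 = 5932/9 - 569108 = -5116040/9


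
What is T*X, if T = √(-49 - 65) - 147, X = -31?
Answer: 4557 - 31*I*√114 ≈ 4557.0 - 330.99*I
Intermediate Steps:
T = -147 + I*√114 (T = √(-114) - 147 = I*√114 - 147 = -147 + I*√114 ≈ -147.0 + 10.677*I)
T*X = (-147 + I*√114)*(-31) = 4557 - 31*I*√114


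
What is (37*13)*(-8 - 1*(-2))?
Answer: -2886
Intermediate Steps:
(37*13)*(-8 - 1*(-2)) = 481*(-8 + 2) = 481*(-6) = -2886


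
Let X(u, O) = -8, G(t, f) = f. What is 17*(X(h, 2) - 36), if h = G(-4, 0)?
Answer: -748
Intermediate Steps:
h = 0
17*(X(h, 2) - 36) = 17*(-8 - 36) = 17*(-44) = -748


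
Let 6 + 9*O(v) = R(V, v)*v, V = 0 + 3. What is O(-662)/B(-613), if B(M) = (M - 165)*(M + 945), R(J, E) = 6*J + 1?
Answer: 1573/290583 ≈ 0.0054133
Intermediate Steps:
V = 3
R(J, E) = 1 + 6*J
O(v) = -⅔ + 19*v/9 (O(v) = -⅔ + ((1 + 6*3)*v)/9 = -⅔ + ((1 + 18)*v)/9 = -⅔ + (19*v)/9 = -⅔ + 19*v/9)
B(M) = (-165 + M)*(945 + M)
O(-662)/B(-613) = (-⅔ + (19/9)*(-662))/(-155925 + (-613)² + 780*(-613)) = (-⅔ - 12578/9)/(-155925 + 375769 - 478140) = -12584/9/(-258296) = -12584/9*(-1/258296) = 1573/290583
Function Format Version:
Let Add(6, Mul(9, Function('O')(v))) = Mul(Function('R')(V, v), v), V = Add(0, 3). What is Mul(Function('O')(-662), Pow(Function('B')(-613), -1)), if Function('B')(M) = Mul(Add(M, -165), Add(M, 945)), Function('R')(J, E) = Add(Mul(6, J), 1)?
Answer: Rational(1573, 290583) ≈ 0.0054133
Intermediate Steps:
V = 3
Function('R')(J, E) = Add(1, Mul(6, J))
Function('O')(v) = Add(Rational(-2, 3), Mul(Rational(19, 9), v)) (Function('O')(v) = Add(Rational(-2, 3), Mul(Rational(1, 9), Mul(Add(1, Mul(6, 3)), v))) = Add(Rational(-2, 3), Mul(Rational(1, 9), Mul(Add(1, 18), v))) = Add(Rational(-2, 3), Mul(Rational(1, 9), Mul(19, v))) = Add(Rational(-2, 3), Mul(Rational(19, 9), v)))
Function('B')(M) = Mul(Add(-165, M), Add(945, M))
Mul(Function('O')(-662), Pow(Function('B')(-613), -1)) = Mul(Add(Rational(-2, 3), Mul(Rational(19, 9), -662)), Pow(Add(-155925, Pow(-613, 2), Mul(780, -613)), -1)) = Mul(Add(Rational(-2, 3), Rational(-12578, 9)), Pow(Add(-155925, 375769, -478140), -1)) = Mul(Rational(-12584, 9), Pow(-258296, -1)) = Mul(Rational(-12584, 9), Rational(-1, 258296)) = Rational(1573, 290583)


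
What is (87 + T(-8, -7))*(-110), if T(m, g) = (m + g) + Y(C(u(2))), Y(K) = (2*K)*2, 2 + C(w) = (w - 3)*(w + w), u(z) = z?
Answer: -5280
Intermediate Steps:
C(w) = -2 + 2*w*(-3 + w) (C(w) = -2 + (w - 3)*(w + w) = -2 + (-3 + w)*(2*w) = -2 + 2*w*(-3 + w))
Y(K) = 4*K
T(m, g) = -24 + g + m (T(m, g) = (m + g) + 4*(-2 - 6*2 + 2*2²) = (g + m) + 4*(-2 - 12 + 2*4) = (g + m) + 4*(-2 - 12 + 8) = (g + m) + 4*(-6) = (g + m) - 24 = -24 + g + m)
(87 + T(-8, -7))*(-110) = (87 + (-24 - 7 - 8))*(-110) = (87 - 39)*(-110) = 48*(-110) = -5280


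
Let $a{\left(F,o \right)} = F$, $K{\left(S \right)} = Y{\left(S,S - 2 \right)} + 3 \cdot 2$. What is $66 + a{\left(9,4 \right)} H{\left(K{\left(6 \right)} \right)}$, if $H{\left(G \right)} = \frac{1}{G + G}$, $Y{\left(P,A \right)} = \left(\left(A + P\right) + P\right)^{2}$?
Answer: $\frac{34593}{524} \approx 66.017$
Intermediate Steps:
$Y{\left(P,A \right)} = \left(A + 2 P\right)^{2}$
$K{\left(S \right)} = 6 + \left(-2 + 3 S\right)^{2}$ ($K{\left(S \right)} = \left(\left(S - 2\right) + 2 S\right)^{2} + 3 \cdot 2 = \left(\left(S - 2\right) + 2 S\right)^{2} + 6 = \left(\left(-2 + S\right) + 2 S\right)^{2} + 6 = \left(-2 + 3 S\right)^{2} + 6 = 6 + \left(-2 + 3 S\right)^{2}$)
$H{\left(G \right)} = \frac{1}{2 G}$
$66 + a{\left(9,4 \right)} H{\left(K{\left(6 \right)} \right)} = 66 + 9 \frac{1}{2 \left(6 + \left(-2 + 3 \cdot 6\right)^{2}\right)} = 66 + 9 \frac{1}{2 \left(6 + \left(-2 + 18\right)^{2}\right)} = 66 + 9 \frac{1}{2 \left(6 + 16^{2}\right)} = 66 + 9 \frac{1}{2 \left(6 + 256\right)} = 66 + 9 \frac{1}{2 \cdot 262} = 66 + 9 \cdot \frac{1}{2} \cdot \frac{1}{262} = 66 + 9 \cdot \frac{1}{524} = 66 + \frac{9}{524} = \frac{34593}{524}$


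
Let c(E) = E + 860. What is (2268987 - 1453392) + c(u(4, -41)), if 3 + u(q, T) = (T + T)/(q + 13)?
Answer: 13879602/17 ≈ 8.1645e+5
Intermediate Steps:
u(q, T) = -3 + 2*T/(13 + q) (u(q, T) = -3 + (T + T)/(q + 13) = -3 + (2*T)/(13 + q) = -3 + 2*T/(13 + q))
c(E) = 860 + E
(2268987 - 1453392) + c(u(4, -41)) = (2268987 - 1453392) + (860 + (-39 - 3*4 + 2*(-41))/(13 + 4)) = 815595 + (860 + (-39 - 12 - 82)/17) = 815595 + (860 + (1/17)*(-133)) = 815595 + (860 - 133/17) = 815595 + 14487/17 = 13879602/17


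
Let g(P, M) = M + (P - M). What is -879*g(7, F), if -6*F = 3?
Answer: -6153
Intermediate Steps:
F = -½ (F = -⅙*3 = -½ ≈ -0.50000)
g(P, M) = P
-879*g(7, F) = -879*7 = -6153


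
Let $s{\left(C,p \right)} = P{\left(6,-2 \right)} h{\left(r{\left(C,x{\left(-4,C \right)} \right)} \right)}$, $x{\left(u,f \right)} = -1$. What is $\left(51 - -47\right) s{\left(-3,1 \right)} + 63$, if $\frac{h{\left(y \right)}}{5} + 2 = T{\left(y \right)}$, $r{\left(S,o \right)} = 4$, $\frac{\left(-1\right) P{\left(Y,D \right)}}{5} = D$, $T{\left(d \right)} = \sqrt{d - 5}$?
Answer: $-9737 + 4900 i \approx -9737.0 + 4900.0 i$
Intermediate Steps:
$T{\left(d \right)} = \sqrt{-5 + d}$
$P{\left(Y,D \right)} = - 5 D$
$h{\left(y \right)} = -10 + 5 \sqrt{-5 + y}$
$s{\left(C,p \right)} = -100 + 50 i$ ($s{\left(C,p \right)} = \left(-5\right) \left(-2\right) \left(-10 + 5 \sqrt{-5 + 4}\right) = 10 \left(-10 + 5 \sqrt{-1}\right) = 10 \left(-10 + 5 i\right) = -100 + 50 i$)
$\left(51 - -47\right) s{\left(-3,1 \right)} + 63 = \left(51 - -47\right) \left(-100 + 50 i\right) + 63 = \left(51 + 47\right) \left(-100 + 50 i\right) + 63 = 98 \left(-100 + 50 i\right) + 63 = \left(-9800 + 4900 i\right) + 63 = -9737 + 4900 i$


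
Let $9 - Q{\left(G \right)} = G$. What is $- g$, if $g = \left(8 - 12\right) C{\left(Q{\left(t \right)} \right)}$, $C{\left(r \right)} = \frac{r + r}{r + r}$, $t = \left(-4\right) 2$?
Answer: $4$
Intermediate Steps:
$t = -8$
$Q{\left(G \right)} = 9 - G$
$C{\left(r \right)} = 1$ ($C{\left(r \right)} = \frac{2 r}{2 r} = 2 r \frac{1}{2 r} = 1$)
$g = -4$ ($g = \left(8 - 12\right) 1 = \left(-4\right) 1 = -4$)
$- g = \left(-1\right) \left(-4\right) = 4$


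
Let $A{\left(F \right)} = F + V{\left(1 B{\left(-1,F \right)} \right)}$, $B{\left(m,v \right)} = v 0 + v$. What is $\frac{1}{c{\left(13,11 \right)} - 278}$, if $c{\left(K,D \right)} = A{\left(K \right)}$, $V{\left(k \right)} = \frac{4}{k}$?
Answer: $- \frac{13}{3441} \approx -0.003778$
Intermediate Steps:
$B{\left(m,v \right)} = v$ ($B{\left(m,v \right)} = 0 + v = v$)
$A{\left(F \right)} = F + \frac{4}{F}$ ($A{\left(F \right)} = F + \frac{4}{1 F} = F + \frac{4}{F}$)
$c{\left(K,D \right)} = K + \frac{4}{K}$
$\frac{1}{c{\left(13,11 \right)} - 278} = \frac{1}{\left(13 + \frac{4}{13}\right) - 278} = \frac{1}{\frac{173}{13} - 278} = \frac{1}{- \frac{3441}{13}} = - \frac{13}{3441}$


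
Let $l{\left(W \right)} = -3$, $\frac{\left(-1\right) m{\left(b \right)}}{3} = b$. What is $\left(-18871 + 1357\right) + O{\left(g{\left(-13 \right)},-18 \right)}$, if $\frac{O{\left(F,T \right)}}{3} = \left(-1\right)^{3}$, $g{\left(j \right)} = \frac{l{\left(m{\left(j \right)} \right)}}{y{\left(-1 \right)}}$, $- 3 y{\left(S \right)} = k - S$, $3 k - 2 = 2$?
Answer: $-17517$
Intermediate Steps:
$k = \frac{4}{3}$ ($k = \frac{2}{3} + \frac{1}{3} \cdot 2 = \frac{2}{3} + \frac{2}{3} = \frac{4}{3} \approx 1.3333$)
$m{\left(b \right)} = - 3 b$
$y{\left(S \right)} = - \frac{4}{9} + \frac{S}{3}$ ($y{\left(S \right)} = - \frac{\frac{4}{3} - S}{3} = - \frac{4}{9} + \frac{S}{3}$)
$g{\left(j \right)} = \frac{27}{7}$ ($g{\left(j \right)} = - \frac{3}{- \frac{4}{9} + \frac{1}{3} \left(-1\right)} = - \frac{3}{- \frac{4}{9} - \frac{1}{3}} = - \frac{3}{- \frac{7}{9}} = \left(-3\right) \left(- \frac{9}{7}\right) = \frac{27}{7}$)
$O{\left(F,T \right)} = -3$ ($O{\left(F,T \right)} = 3 \left(-1\right)^{3} = 3 \left(-1\right) = -3$)
$\left(-18871 + 1357\right) + O{\left(g{\left(-13 \right)},-18 \right)} = \left(-18871 + 1357\right) - 3 = -17514 - 3 = -17517$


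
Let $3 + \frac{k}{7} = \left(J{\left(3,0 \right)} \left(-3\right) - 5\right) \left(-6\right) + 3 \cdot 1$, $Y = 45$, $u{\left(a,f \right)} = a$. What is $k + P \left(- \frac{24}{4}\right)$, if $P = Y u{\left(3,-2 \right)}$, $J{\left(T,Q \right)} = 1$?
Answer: $-474$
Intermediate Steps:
$P = 135$ ($P = 45 \cdot 3 = 135$)
$k = 336$ ($k = -21 + 7 \left(\left(1 \left(-3\right) - 5\right) \left(-6\right) + 3 \cdot 1\right) = -21 + 7 \left(\left(-3 - 5\right) \left(-6\right) + 3\right) = -21 + 7 \left(\left(-8\right) \left(-6\right) + 3\right) = -21 + 7 \left(48 + 3\right) = -21 + 7 \cdot 51 = -21 + 357 = 336$)
$k + P \left(- \frac{24}{4}\right) = 336 + 135 \left(- \frac{24}{4}\right) = 336 + 135 \left(\left(-24\right) \frac{1}{4}\right) = 336 + 135 \left(-6\right) = 336 - 810 = -474$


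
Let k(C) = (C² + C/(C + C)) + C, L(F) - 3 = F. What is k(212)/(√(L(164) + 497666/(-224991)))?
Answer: 270939*√5484371001/5703974 ≈ 3517.7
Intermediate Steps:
L(F) = 3 + F
k(C) = ½ + C + C² (k(C) = (C² + C/((2*C))) + C = (C² + (1/(2*C))*C) + C = (C² + ½) + C = (½ + C²) + C = ½ + C + C²)
k(212)/(√(L(164) + 497666/(-224991))) = (½ + 212 + 212²)/(√((3 + 164) + 497666/(-224991))) = (½ + 212 + 44944)/(√(167 + 497666*(-1/224991))) = 90313/(2*(√(167 - 38282/17307))) = 90313/(2*(√(2851987/17307))) = 90313/(2*((√5484371001/5769))) = 90313*(3*√5484371001/2851987)/2 = 270939*√5484371001/5703974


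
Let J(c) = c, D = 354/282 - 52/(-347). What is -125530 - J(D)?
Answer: -2047291687/16309 ≈ -1.2553e+5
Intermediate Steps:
D = 22917/16309 (D = 354*(1/282) - 52*(-1/347) = 59/47 + 52/347 = 22917/16309 ≈ 1.4052)
-125530 - J(D) = -125530 - 1*22917/16309 = -125530 - 22917/16309 = -2047291687/16309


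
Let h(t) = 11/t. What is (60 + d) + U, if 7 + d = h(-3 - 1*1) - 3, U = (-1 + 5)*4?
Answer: 253/4 ≈ 63.250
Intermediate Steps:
U = 16 (U = 4*4 = 16)
d = -51/4 (d = -7 + (11/(-3 - 1*1) - 3) = -7 + (11/(-3 - 1) - 3) = -7 + (11/(-4) - 3) = -7 + (11*(-¼) - 3) = -7 + (-11/4 - 3) = -7 - 23/4 = -51/4 ≈ -12.750)
(60 + d) + U = (60 - 51/4) + 16 = 189/4 + 16 = 253/4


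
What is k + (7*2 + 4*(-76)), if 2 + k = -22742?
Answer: -23034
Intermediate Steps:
k = -22744 (k = -2 - 22742 = -22744)
k + (7*2 + 4*(-76)) = -22744 + (7*2 + 4*(-76)) = -22744 + (14 - 304) = -22744 - 290 = -23034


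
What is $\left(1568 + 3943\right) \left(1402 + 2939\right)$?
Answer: $23923251$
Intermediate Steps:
$\left(1568 + 3943\right) \left(1402 + 2939\right) = 5511 \cdot 4341 = 23923251$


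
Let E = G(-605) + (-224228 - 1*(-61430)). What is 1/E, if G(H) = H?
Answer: -1/163403 ≈ -6.1198e-6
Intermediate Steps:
E = -163403 (E = -605 + (-224228 - 1*(-61430)) = -605 + (-224228 + 61430) = -605 - 162798 = -163403)
1/E = 1/(-163403) = -1/163403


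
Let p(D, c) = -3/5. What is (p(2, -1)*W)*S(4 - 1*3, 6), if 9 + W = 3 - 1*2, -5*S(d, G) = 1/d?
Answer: -24/25 ≈ -0.96000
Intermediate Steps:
p(D, c) = -⅗ (p(D, c) = -3*⅕ = -⅗)
S(d, G) = -1/(5*d)
W = -8 (W = -9 + (3 - 1*2) = -9 + (3 - 2) = -9 + 1 = -8)
(p(2, -1)*W)*S(4 - 1*3, 6) = (-⅗*(-8))*(-1/(5*(4 - 1*3))) = 24*(-1/(5*(4 - 3)))/5 = 24*(-⅕/1)/5 = 24*(-⅕*1)/5 = (24/5)*(-⅕) = -24/25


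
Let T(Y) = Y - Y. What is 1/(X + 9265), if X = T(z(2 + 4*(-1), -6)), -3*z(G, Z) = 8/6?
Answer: 1/9265 ≈ 0.00010793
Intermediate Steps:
z(G, Z) = -4/9 (z(G, Z) = -8/(3*6) = -⅓*4/3 = -4/9)
T(Y) = 0
X = 0
1/(X + 9265) = 1/(0 + 9265) = 1/9265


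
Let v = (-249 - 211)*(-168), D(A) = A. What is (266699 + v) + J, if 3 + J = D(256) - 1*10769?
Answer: 333463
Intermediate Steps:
J = -10516 (J = -3 + (256 - 1*10769) = -3 + (256 - 10769) = -3 - 10513 = -10516)
v = 77280 (v = -460*(-168) = 77280)
(266699 + v) + J = (266699 + 77280) - 10516 = 343979 - 10516 = 333463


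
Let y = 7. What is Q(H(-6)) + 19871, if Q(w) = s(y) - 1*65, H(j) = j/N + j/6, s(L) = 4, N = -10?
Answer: 19810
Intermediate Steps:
H(j) = j/15 (H(j) = j/(-10) + j/6 = j*(-⅒) + j*(⅙) = -j/10 + j/6 = j/15)
Q(w) = -61 (Q(w) = 4 - 1*65 = 4 - 65 = -61)
Q(H(-6)) + 19871 = -61 + 19871 = 19810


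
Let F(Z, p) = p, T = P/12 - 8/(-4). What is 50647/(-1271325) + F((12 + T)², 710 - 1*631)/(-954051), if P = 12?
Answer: -5380028408/134767654175 ≈ -0.039921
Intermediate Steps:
T = 3 (T = 12/12 - 8/(-4) = 12*(1/12) - 8*(-¼) = 1 + 2 = 3)
50647/(-1271325) + F((12 + T)², 710 - 1*631)/(-954051) = 50647/(-1271325) + (710 - 1*631)/(-954051) = 50647*(-1/1271325) + (710 - 631)*(-1/954051) = -50647/1271325 + 79*(-1/954051) = -50647/1271325 - 79/954051 = -5380028408/134767654175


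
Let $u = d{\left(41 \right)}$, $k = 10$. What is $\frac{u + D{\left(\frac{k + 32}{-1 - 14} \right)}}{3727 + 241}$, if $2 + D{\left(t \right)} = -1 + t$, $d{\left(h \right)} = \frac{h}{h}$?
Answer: $- \frac{3}{2480} \approx -0.0012097$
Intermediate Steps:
$d{\left(h \right)} = 1$
$u = 1$
$D{\left(t \right)} = -3 + t$ ($D{\left(t \right)} = -2 + \left(-1 + t\right) = -3 + t$)
$\frac{u + D{\left(\frac{k + 32}{-1 - 14} \right)}}{3727 + 241} = \frac{1 - \left(3 - \frac{10 + 32}{-1 - 14}\right)}{3727 + 241} = \frac{1 - \left(3 - \frac{42}{-15}\right)}{3968} = \left(1 + \left(-3 + 42 \left(- \frac{1}{15}\right)\right)\right) \frac{1}{3968} = \left(1 - \frac{29}{5}\right) \frac{1}{3968} = \left(- \frac{24}{5}\right) \frac{1}{3968} = - \frac{3}{2480}$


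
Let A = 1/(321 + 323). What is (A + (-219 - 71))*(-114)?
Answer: 10645263/322 ≈ 33060.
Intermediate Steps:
A = 1/644 ≈ 0.0015528
(A + (-219 - 71))*(-114) = (1/644 + (-219 - 71))*(-114) = (1/644 - 290)*(-114) = -186759/644*(-114) = 10645263/322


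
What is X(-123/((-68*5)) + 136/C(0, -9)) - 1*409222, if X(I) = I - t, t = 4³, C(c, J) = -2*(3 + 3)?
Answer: -417482911/1020 ≈ -4.0930e+5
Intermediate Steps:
C(c, J) = -12 (C(c, J) = -2*6 = -12)
t = 64
X(I) = -64 + I (X(I) = I - 1*64 = I - 64 = -64 + I)
X(-123/((-68*5)) + 136/C(0, -9)) - 1*409222 = (-64 + (-123/((-68*5)) + 136/(-12))) - 1*409222 = (-64 + (-123/(-340) + 136*(-1/12))) - 409222 = (-64 + (-123*(-1/340) - 34/3)) - 409222 = (-64 + (123/340 - 34/3)) - 409222 = (-64 - 11191/1020) - 409222 = -76471/1020 - 409222 = -417482911/1020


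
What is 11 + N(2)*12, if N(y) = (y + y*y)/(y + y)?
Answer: 29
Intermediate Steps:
N(y) = (y + y²)/(2*y) (N(y) = (y + y²)/((2*y)) = (y + y²)*(1/(2*y)) = (y + y²)/(2*y))
11 + N(2)*12 = 11 + (½ + (½)*2)*12 = 11 + (½ + 1)*12 = 11 + (3/2)*12 = 11 + 18 = 29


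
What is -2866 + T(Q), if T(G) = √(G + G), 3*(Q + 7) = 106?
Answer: -2866 + √510/3 ≈ -2858.5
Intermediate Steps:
Q = 85/3 (Q = -7 + (⅓)*106 = -7 + 106/3 = 85/3 ≈ 28.333)
T(G) = √2*√G (T(G) = √(2*G) = √2*√G)
-2866 + T(Q) = -2866 + √2*√(85/3) = -2866 + √2*(√255/3) = -2866 + √510/3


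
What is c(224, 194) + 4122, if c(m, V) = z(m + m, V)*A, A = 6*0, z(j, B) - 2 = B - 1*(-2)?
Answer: 4122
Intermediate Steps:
z(j, B) = 4 + B (z(j, B) = 2 + (B - 1*(-2)) = 2 + (B + 2) = 2 + (2 + B) = 4 + B)
A = 0
c(m, V) = 0 (c(m, V) = (4 + V)*0 = 0)
c(224, 194) + 4122 = 0 + 4122 = 4122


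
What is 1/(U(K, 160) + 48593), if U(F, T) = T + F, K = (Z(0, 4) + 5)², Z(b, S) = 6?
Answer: 1/48874 ≈ 2.0461e-5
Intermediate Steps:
K = 121 (K = (6 + 5)² = 11² = 121)
U(F, T) = F + T
1/(U(K, 160) + 48593) = 1/((121 + 160) + 48593) = 1/(281 + 48593) = 1/48874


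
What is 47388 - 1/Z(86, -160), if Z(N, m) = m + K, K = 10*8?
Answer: 3791041/80 ≈ 47388.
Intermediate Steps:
K = 80
Z(N, m) = 80 + m (Z(N, m) = m + 80 = 80 + m)
47388 - 1/Z(86, -160) = 47388 - 1/(80 - 160) = 47388 - 1/(-80) = 47388 - 1*(-1/80) = 47388 + 1/80 = 3791041/80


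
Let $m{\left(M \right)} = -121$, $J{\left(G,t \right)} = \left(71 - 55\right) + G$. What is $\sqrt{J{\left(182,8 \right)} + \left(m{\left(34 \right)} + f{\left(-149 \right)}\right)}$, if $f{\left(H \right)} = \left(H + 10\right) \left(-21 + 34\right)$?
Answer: $i \sqrt{1730} \approx 41.593 i$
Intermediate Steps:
$J{\left(G,t \right)} = 16 + G$
$f{\left(H \right)} = 130 + 13 H$ ($f{\left(H \right)} = \left(10 + H\right) 13 = 130 + 13 H$)
$\sqrt{J{\left(182,8 \right)} + \left(m{\left(34 \right)} + f{\left(-149 \right)}\right)} = \sqrt{\left(16 + 182\right) + \left(-121 + \left(130 + 13 \left(-149\right)\right)\right)} = \sqrt{198 + \left(-121 + \left(130 - 1937\right)\right)} = \sqrt{198 - 1928} = \sqrt{-1730} = i \sqrt{1730}$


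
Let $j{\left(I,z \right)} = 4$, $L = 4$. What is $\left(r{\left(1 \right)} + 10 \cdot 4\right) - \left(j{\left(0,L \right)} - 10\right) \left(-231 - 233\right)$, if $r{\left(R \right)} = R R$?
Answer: $-2743$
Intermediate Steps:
$r{\left(R \right)} = R^{2}$
$\left(r{\left(1 \right)} + 10 \cdot 4\right) - \left(j{\left(0,L \right)} - 10\right) \left(-231 - 233\right) = \left(1^{2} + 10 \cdot 4\right) - \left(4 - 10\right) \left(-231 - 233\right) = \left(1 + 40\right) - \left(-6\right) \left(-464\right) = 41 - 2784 = -2743$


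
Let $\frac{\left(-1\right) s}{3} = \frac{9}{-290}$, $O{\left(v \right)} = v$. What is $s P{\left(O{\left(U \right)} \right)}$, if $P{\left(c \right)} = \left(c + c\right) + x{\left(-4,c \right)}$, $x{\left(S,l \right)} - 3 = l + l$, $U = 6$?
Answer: $\frac{729}{290} \approx 2.5138$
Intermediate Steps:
$x{\left(S,l \right)} = 3 + 2 l$ ($x{\left(S,l \right)} = 3 + \left(l + l\right) = 3 + 2 l$)
$P{\left(c \right)} = 3 + 4 c$ ($P{\left(c \right)} = \left(c + c\right) + \left(3 + 2 c\right) = 2 c + \left(3 + 2 c\right) = 3 + 4 c$)
$s = \frac{27}{290}$ ($s = - 3 \frac{9}{-290} = - 3 \cdot 9 \left(- \frac{1}{290}\right) = \left(-3\right) \left(- \frac{9}{290}\right) = \frac{27}{290} \approx 0.093103$)
$s P{\left(O{\left(U \right)} \right)} = \frac{27 \left(3 + 4 \cdot 6\right)}{290} = \frac{27 \left(3 + 24\right)}{290} = \frac{27}{290} \cdot 27 = \frac{729}{290}$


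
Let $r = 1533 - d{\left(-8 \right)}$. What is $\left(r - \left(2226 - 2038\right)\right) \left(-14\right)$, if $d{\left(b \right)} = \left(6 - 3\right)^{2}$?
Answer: $-18704$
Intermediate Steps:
$d{\left(b \right)} = 9$ ($d{\left(b \right)} = 3^{2} = 9$)
$r = 1524$ ($r = 1533 - 9 = 1524$)
$\left(r - \left(2226 - 2038\right)\right) \left(-14\right) = \left(1524 - \left(2226 - 2038\right)\right) \left(-14\right) = \left(1524 - 188\right) \left(-14\right) = 1336 \left(-14\right) = -18704$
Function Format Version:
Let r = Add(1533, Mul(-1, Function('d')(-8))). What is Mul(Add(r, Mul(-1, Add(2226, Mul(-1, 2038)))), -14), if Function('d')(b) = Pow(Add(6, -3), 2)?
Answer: -18704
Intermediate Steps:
Function('d')(b) = 9 (Function('d')(b) = Pow(3, 2) = 9)
r = 1524 (r = Add(1533, Mul(-1, 9)) = Add(1533, -9) = 1524)
Mul(Add(r, Mul(-1, Add(2226, Mul(-1, 2038)))), -14) = Mul(Add(1524, Mul(-1, Add(2226, Mul(-1, 2038)))), -14) = Mul(Add(1524, Mul(-1, Add(2226, -2038))), -14) = Mul(Add(1524, Mul(-1, 188)), -14) = Mul(Add(1524, -188), -14) = Mul(1336, -14) = -18704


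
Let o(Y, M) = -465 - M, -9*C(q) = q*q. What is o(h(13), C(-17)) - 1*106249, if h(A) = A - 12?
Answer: -960137/9 ≈ -1.0668e+5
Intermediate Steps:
h(A) = -12 + A
C(q) = -q**2/9 (C(q) = -q*q/9 = -q**2/9)
o(h(13), C(-17)) - 1*106249 = (-465 - (-1)*(-17)**2/9) - 1*106249 = (-465 - (-1)*289/9) - 106249 = (-465 - 1*(-289/9)) - 106249 = (-465 + 289/9) - 106249 = -3896/9 - 106249 = -960137/9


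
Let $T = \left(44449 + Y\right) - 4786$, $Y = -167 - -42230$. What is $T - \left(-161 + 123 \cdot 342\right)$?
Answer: $39821$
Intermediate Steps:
$Y = 42063$ ($Y = -167 + 42230 = 42063$)
$T = 81726$ ($T = \left(44449 + 42063\right) - 4786 = 86512 - 4786 = 81726$)
$T - \left(-161 + 123 \cdot 342\right) = 81726 - \left(-161 + 123 \cdot 342\right) = 81726 - \left(-161 + 42066\right) = 81726 - 41905 = 39821$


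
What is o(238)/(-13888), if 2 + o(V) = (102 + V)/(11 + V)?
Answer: 79/1729056 ≈ 4.5690e-5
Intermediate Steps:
o(V) = -2 + (102 + V)/(11 + V)
o(238)/(-13888) = ((80 - 1*238)/(11 + 238))/(-13888) = ((80 - 238)/249)*(-1/13888) = ((1/249)*(-158))*(-1/13888) = -158/249*(-1/13888) = 79/1729056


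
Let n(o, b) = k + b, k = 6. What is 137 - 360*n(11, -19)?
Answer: 4817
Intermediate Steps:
n(o, b) = 6 + b
137 - 360*n(11, -19) = 137 - 360*(6 - 19) = 137 - 360*(-13) = 137 + 4680 = 4817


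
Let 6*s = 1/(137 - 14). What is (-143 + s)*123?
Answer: -105533/6 ≈ -17589.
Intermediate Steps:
s = 1/738 (s = 1/(6*(137 - 14)) = (1/6)/123 = (1/6)*(1/123) = 1/738 ≈ 0.0013550)
(-143 + s)*123 = (-143 + 1/738)*123 = -105533/738*123 = -105533/6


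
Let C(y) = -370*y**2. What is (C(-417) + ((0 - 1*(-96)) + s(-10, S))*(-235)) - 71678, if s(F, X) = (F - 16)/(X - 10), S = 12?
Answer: -64430113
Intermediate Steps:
s(F, X) = (-16 + F)/(-10 + X)
(C(-417) + ((0 - 1*(-96)) + s(-10, S))*(-235)) - 71678 = (-370*(-417)**2 + ((0 - 1*(-96)) + (-16 - 10)/(-10 + 12))*(-235)) - 71678 = (-370*173889 + ((0 + 96) - 26/2)*(-235)) - 71678 = (-64338930 + (96 + (1/2)*(-26))*(-235)) - 71678 = (-64338930 + (96 - 13)*(-235)) - 71678 = (-64338930 + 83*(-235)) - 71678 = (-64338930 - 19505) - 71678 = -64358435 - 71678 = -64430113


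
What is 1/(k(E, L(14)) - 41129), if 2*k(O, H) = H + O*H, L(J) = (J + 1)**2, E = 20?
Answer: -2/77533 ≈ -2.5795e-5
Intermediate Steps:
L(J) = (1 + J)**2
k(O, H) = H/2 + H*O/2 (k(O, H) = (H + O*H)/2 = (H + H*O)/2 = H/2 + H*O/2)
1/(k(E, L(14)) - 41129) = 1/((1 + 14)**2*(1 + 20)/2 - 41129) = 1/((1/2)*15**2*21 - 41129) = 1/((1/2)*225*21 - 41129) = 1/(4725/2 - 41129) = 1/(-77533/2) = -2/77533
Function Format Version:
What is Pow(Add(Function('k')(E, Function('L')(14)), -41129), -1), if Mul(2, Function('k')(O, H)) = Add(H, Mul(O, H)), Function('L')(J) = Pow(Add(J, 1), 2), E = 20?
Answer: Rational(-2, 77533) ≈ -2.5795e-5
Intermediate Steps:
Function('L')(J) = Pow(Add(1, J), 2)
Function('k')(O, H) = Add(Mul(Rational(1, 2), H), Mul(Rational(1, 2), H, O)) (Function('k')(O, H) = Mul(Rational(1, 2), Add(H, Mul(O, H))) = Mul(Rational(1, 2), Add(H, Mul(H, O))) = Add(Mul(Rational(1, 2), H), Mul(Rational(1, 2), H, O)))
Pow(Add(Function('k')(E, Function('L')(14)), -41129), -1) = Pow(Add(Mul(Rational(1, 2), Pow(Add(1, 14), 2), Add(1, 20)), -41129), -1) = Pow(Add(Mul(Rational(1, 2), Pow(15, 2), 21), -41129), -1) = Pow(Add(Mul(Rational(1, 2), 225, 21), -41129), -1) = Pow(Add(Rational(4725, 2), -41129), -1) = Pow(Rational(-77533, 2), -1) = Rational(-2, 77533)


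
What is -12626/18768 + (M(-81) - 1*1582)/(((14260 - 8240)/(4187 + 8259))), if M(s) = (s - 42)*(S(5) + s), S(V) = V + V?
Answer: 29826808093/2017560 ≈ 14784.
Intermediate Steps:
S(V) = 2*V
M(s) = (-42 + s)*(10 + s) (M(s) = (s - 42)*(2*5 + s) = (-42 + s)*(10 + s))
-12626/18768 + (M(-81) - 1*1582)/(((14260 - 8240)/(4187 + 8259))) = -12626/18768 + ((-420 + (-81)² - 32*(-81)) - 1*1582)/(((14260 - 8240)/(4187 + 8259))) = -12626*1/18768 + ((-420 + 6561 + 2592) - 1582)/((6020/12446)) = -6313/9384 + (8733 - 1582)/((6020*(1/12446))) = -6313/9384 + 7151/(430/889) = -6313/9384 + 7151*(889/430) = -6313/9384 + 6357239/430 = 29826808093/2017560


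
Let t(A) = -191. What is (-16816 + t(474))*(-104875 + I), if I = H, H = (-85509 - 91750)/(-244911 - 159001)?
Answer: 720418114253187/403912 ≈ 1.7836e+9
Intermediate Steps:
H = 177259/403912 (H = -177259/(-403912) = -177259*(-1/403912) = 177259/403912 ≈ 0.43886)
I = 177259/403912 ≈ 0.43886
(-16816 + t(474))*(-104875 + I) = (-16816 - 191)*(-104875 + 177259/403912) = -17007*(-42360093741/403912) = 720418114253187/403912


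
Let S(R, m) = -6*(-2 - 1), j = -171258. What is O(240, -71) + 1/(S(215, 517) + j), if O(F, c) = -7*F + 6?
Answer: -286655761/171240 ≈ -1674.0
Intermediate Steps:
O(F, c) = 6 - 7*F
S(R, m) = 18 (S(R, m) = -6*(-3) = 18)
O(240, -71) + 1/(S(215, 517) + j) = (6 - 7*240) + 1/(18 - 171258) = (6 - 1680) + 1/(-171240) = -1674 - 1/171240 = -286655761/171240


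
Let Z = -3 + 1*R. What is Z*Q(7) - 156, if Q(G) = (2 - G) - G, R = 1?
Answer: -132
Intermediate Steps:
Z = -2 (Z = -3 + 1*1 = -3 + 1 = -2)
Q(G) = 2 - 2*G
Z*Q(7) - 156 = -2*(2 - 2*7) - 156 = -2*(2 - 14) - 156 = -2*(-12) - 156 = 24 - 156 = -132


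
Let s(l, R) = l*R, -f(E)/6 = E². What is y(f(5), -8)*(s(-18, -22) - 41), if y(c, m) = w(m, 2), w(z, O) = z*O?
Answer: -5680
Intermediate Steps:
f(E) = -6*E²
w(z, O) = O*z
y(c, m) = 2*m
s(l, R) = R*l
y(f(5), -8)*(s(-18, -22) - 41) = (2*(-8))*(-22*(-18) - 41) = -16*(396 - 41) = -16*355 = -5680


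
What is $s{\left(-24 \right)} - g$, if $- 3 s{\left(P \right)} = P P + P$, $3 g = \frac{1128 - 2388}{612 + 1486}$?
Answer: $- \frac{192806}{1049} \approx -183.8$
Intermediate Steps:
$g = - \frac{210}{1049}$ ($g = \frac{\left(1128 - 2388\right) \frac{1}{612 + 1486}}{3} = \frac{\left(-1260\right) \frac{1}{2098}}{3} = \frac{1}{3} \left(- \frac{630}{1049}\right) = - \frac{210}{1049} \approx -0.20019$)
$s{\left(P \right)} = - \frac{P}{3} - \frac{P^{2}}{3}$ ($s{\left(P \right)} = - \frac{P P + P}{3} = - \frac{P^{2} + P}{3} = - \frac{P + P^{2}}{3} = - \frac{P}{3} - \frac{P^{2}}{3}$)
$s{\left(-24 \right)} - g = \left(- \frac{1}{3}\right) \left(-24\right) \left(1 - 24\right) - - \frac{210}{1049} = \left(- \frac{1}{3}\right) \left(-24\right) \left(-23\right) + \frac{210}{1049} = -184 + \frac{210}{1049} = - \frac{192806}{1049}$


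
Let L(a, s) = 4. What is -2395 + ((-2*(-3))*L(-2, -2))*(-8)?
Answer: -2587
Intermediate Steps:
-2395 + ((-2*(-3))*L(-2, -2))*(-8) = -2395 + (-2*(-3)*4)*(-8) = -2395 + (6*4)*(-8) = -2395 + 24*(-8) = -2395 - 192 = -2587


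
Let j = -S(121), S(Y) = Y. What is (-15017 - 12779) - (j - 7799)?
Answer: -19876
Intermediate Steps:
j = -121 (j = -1*121 = -121)
(-15017 - 12779) - (j - 7799) = (-15017 - 12779) - (-121 - 7799) = -27796 - 1*(-7920) = -27796 + 7920 = -19876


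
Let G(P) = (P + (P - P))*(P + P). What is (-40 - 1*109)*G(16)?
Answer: -76288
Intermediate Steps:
G(P) = 2*P² (G(P) = (P + 0)*(2*P) = P*(2*P) = 2*P²)
(-40 - 1*109)*G(16) = (-40 - 1*109)*(2*16²) = (-40 - 109)*(2*256) = -149*512 = -76288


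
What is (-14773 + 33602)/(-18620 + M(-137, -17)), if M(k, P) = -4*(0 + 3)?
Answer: -18829/18632 ≈ -1.0106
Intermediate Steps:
M(k, P) = -12 (M(k, P) = -4*3 = -12)
(-14773 + 33602)/(-18620 + M(-137, -17)) = (-14773 + 33602)/(-18620 - 12) = 18829/(-18632) = 18829*(-1/18632) = -18829/18632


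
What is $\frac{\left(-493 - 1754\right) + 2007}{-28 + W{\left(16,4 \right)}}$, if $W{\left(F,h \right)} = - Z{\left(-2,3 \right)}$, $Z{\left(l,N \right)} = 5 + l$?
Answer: $\frac{240}{31} \approx 7.7419$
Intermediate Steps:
$W{\left(F,h \right)} = -3$ ($W{\left(F,h \right)} = - (5 - 2) = \left(-1\right) 3 = -3$)
$\frac{\left(-493 - 1754\right) + 2007}{-28 + W{\left(16,4 \right)}} = \frac{\left(-493 - 1754\right) + 2007}{-28 - 3} = \frac{-2247 + 2007}{-31} = \left(-240\right) \left(- \frac{1}{31}\right) = \frac{240}{31}$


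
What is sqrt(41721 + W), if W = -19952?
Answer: sqrt(21769) ≈ 147.54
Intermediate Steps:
sqrt(41721 + W) = sqrt(41721 - 19952) = sqrt(21769)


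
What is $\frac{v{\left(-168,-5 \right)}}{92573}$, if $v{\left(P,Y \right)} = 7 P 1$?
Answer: $- \frac{1176}{92573} \approx -0.012703$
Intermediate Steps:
$v{\left(P,Y \right)} = 7 P$
$\frac{v{\left(-168,-5 \right)}}{92573} = \frac{7 \left(-168\right)}{92573} = \left(-1176\right) \frac{1}{92573} = - \frac{1176}{92573}$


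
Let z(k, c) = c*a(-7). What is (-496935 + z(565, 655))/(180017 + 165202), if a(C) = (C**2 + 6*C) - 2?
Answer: -493660/345219 ≈ -1.4300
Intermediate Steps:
a(C) = -2 + C**2 + 6*C
z(k, c) = 5*c (z(k, c) = c*(-2 + (-7)**2 + 6*(-7)) = c*(-2 + 49 - 42) = c*5 = 5*c)
(-496935 + z(565, 655))/(180017 + 165202) = (-496935 + 5*655)/(180017 + 165202) = (-496935 + 3275)/345219 = -493660*1/345219 = -493660/345219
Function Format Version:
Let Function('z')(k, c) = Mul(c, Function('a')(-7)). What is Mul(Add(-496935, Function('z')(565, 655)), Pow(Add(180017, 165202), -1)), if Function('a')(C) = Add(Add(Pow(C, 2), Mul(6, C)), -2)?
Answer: Rational(-493660, 345219) ≈ -1.4300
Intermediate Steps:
Function('a')(C) = Add(-2, Pow(C, 2), Mul(6, C))
Function('z')(k, c) = Mul(5, c) (Function('z')(k, c) = Mul(c, Add(-2, Pow(-7, 2), Mul(6, -7))) = Mul(c, Add(-2, 49, -42)) = Mul(c, 5) = Mul(5, c))
Mul(Add(-496935, Function('z')(565, 655)), Pow(Add(180017, 165202), -1)) = Mul(Add(-496935, Mul(5, 655)), Pow(Add(180017, 165202), -1)) = Mul(Add(-496935, 3275), Pow(345219, -1)) = Mul(-493660, Rational(1, 345219)) = Rational(-493660, 345219)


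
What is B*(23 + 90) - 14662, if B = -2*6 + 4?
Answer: -15566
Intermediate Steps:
B = -8 (B = -12 + 4 = -8)
B*(23 + 90) - 14662 = -8*(23 + 90) - 14662 = -8*113 - 14662 = -904 - 14662 = -15566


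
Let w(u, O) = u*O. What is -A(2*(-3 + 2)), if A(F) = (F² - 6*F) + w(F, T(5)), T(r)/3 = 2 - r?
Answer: -34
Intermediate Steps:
T(r) = 6 - 3*r (T(r) = 3*(2 - r) = 6 - 3*r)
w(u, O) = O*u
A(F) = F² - 15*F (A(F) = (F² - 6*F) + (6 - 3*5)*F = (F² - 6*F) + (6 - 15)*F = (F² - 6*F) - 9*F = F² - 15*F)
-A(2*(-3 + 2)) = -2*(-3 + 2)*(-15 + 2*(-3 + 2)) = -2*(-1)*(-15 + 2*(-1)) = -(-2)*(-15 - 2) = -(-2)*(-17) = -1*34 = -34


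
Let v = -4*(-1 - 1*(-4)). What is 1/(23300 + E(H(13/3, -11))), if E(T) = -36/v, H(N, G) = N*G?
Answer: 1/23303 ≈ 4.2913e-5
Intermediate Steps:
v = -12 (v = -4*(-1 + 4) = -4*3 = -12)
H(N, G) = G*N
E(T) = 3 (E(T) = -36/(-12) = -36*(-1/12) = 3)
1/(23300 + E(H(13/3, -11))) = 1/(23300 + 3) = 1/23303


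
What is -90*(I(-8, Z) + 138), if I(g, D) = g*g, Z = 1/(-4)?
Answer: -18180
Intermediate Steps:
Z = -¼ ≈ -0.25000
I(g, D) = g²
-90*(I(-8, Z) + 138) = -90*((-8)² + 138) = -90*(64 + 138) = -90*202 = -18180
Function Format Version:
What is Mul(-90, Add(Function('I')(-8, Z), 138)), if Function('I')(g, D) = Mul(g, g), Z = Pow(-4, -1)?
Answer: -18180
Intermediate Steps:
Z = Rational(-1, 4) ≈ -0.25000
Function('I')(g, D) = Pow(g, 2)
Mul(-90, Add(Function('I')(-8, Z), 138)) = Mul(-90, Add(Pow(-8, 2), 138)) = Mul(-90, Add(64, 138)) = Mul(-90, 202) = -18180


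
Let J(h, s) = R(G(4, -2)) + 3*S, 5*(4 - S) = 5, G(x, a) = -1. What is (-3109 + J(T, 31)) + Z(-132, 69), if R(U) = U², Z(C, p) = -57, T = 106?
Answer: -3156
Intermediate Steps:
S = 3 (S = 4 - ⅕*5 = 4 - 1 = 3)
J(h, s) = 10 (J(h, s) = (-1)² + 3*3 = 1 + 9 = 10)
(-3109 + J(T, 31)) + Z(-132, 69) = (-3109 + 10) - 57 = -3099 - 57 = -3156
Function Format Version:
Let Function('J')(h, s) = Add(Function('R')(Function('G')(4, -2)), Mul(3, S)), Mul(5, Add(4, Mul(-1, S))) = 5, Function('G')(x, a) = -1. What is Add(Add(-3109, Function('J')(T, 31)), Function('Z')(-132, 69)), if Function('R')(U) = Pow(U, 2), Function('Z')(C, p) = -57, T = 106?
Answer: -3156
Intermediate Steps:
S = 3 (S = Add(4, Mul(Rational(-1, 5), 5)) = Add(4, -1) = 3)
Function('J')(h, s) = 10 (Function('J')(h, s) = Add(Pow(-1, 2), Mul(3, 3)) = Add(1, 9) = 10)
Add(Add(-3109, Function('J')(T, 31)), Function('Z')(-132, 69)) = Add(Add(-3109, 10), -57) = Add(-3099, -57) = -3156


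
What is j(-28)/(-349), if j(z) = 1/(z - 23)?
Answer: 1/17799 ≈ 5.6183e-5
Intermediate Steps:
j(z) = 1/(-23 + z)
j(-28)/(-349) = 1/(-23 - 28*(-349)) = -1/349/(-51) = -1/51*(-1/349) = 1/17799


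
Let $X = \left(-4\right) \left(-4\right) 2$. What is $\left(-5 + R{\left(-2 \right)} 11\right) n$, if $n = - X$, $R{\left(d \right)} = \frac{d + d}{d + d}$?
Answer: $-192$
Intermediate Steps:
$R{\left(d \right)} = 1$ ($R{\left(d \right)} = \frac{2 d}{2 d} = 2 d \frac{1}{2 d} = 1$)
$X = 32$ ($X = 16 \cdot 2 = 32$)
$n = -32$ ($n = \left(-1\right) 32 = -32$)
$\left(-5 + R{\left(-2 \right)} 11\right) n = \left(-5 + 1 \cdot 11\right) \left(-32\right) = \left(-5 + 11\right) \left(-32\right) = 6 \left(-32\right) = -192$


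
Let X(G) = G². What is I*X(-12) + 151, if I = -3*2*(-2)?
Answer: 1879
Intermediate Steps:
I = 12 (I = -6*(-2) = 12)
I*X(-12) + 151 = 12*(-12)² + 151 = 12*144 + 151 = 1728 + 151 = 1879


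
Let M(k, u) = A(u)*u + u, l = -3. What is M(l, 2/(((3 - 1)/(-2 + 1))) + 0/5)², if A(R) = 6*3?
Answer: 361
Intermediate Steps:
A(R) = 18
M(k, u) = 19*u (M(k, u) = 18*u + u = 19*u)
M(l, 2/(((3 - 1)/(-2 + 1))) + 0/5)² = (19*(2/(((3 - 1)/(-2 + 1))) + 0/5))² = (19*(2/((2/(-1))) + 0*(⅕)))² = (19*(2/((2*(-1))) + 0))² = (19*(2/(-2) + 0))² = (19*(2*(-½) + 0))² = (19*(-1 + 0))² = (19*(-1))² = (-19)² = 361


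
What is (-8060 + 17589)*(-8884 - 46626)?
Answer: -528954790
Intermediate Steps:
(-8060 + 17589)*(-8884 - 46626) = 9529*(-55510) = -528954790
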